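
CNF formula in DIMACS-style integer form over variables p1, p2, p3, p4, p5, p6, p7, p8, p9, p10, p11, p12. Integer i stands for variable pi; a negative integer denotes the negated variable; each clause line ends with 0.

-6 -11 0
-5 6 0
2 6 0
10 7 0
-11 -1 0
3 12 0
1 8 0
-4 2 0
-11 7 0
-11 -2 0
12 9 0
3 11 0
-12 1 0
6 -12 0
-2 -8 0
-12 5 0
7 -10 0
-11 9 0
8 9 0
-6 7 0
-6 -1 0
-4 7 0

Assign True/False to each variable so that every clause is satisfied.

p1=F, p2=F, p3=T, p4=F, p5=F, p6=T, p7=T, p8=T, p9=T, p10=T, p11=F, p12=F

Pure literal: p3 appears only positively; assign p3 = True.
Pure literal: p4 appears only negated; assign p4 = False.
Set p1 = False and propagate.
  then p8 is forced to True.
  then p12 is forced to False.
  then p9 is forced to True.
  then p2 is forced to False.
  then p6 is forced to True.
  then p11 is forced to False.
  then p7 is forced to True.
p5, p10 are now unconstrained; take p5 = False, p10 = True.
Check each clause:
  1. (~p6 | ~p11) — ~p11 is true.
  2. (~p5 | p6) — ~p5 is true.
  3. (p2 | p6) — p6 is true.
  4. (p7 | p10) — p10 is true.
  5. (~p11 | ~p1) — ~p11 is true.
  6. (p12 | p3) — p3 is true.
  7. (p8 | p1) — p8 is true.
  8. (~p4 | p2) — ~p4 is true.
  9. (p7 | ~p11) — ~p11 is true.
  10. (~p11 | ~p2) — ~p11 is true.
  11. (p9 | p12) — p9 is true.
  12. (p11 | p3) — p3 is true.
  13. (p1 | ~p12) — ~p12 is true.
  14. (p6 | ~p12) — ~p12 is true.
  15. (~p8 | ~p2) — ~p2 is true.
  16. (p5 | ~p12) — ~p12 is true.
  17. (p7 | ~p10) — p7 is true.
  18. (~p11 | p9) — p9 is true.
  19. (p8 | p9) — p8 is true.
  20. (~p6 | p7) — p7 is true.
  21. (~p6 | ~p1) — ~p1 is true.
  22. (p7 | ~p4) — ~p4 is true.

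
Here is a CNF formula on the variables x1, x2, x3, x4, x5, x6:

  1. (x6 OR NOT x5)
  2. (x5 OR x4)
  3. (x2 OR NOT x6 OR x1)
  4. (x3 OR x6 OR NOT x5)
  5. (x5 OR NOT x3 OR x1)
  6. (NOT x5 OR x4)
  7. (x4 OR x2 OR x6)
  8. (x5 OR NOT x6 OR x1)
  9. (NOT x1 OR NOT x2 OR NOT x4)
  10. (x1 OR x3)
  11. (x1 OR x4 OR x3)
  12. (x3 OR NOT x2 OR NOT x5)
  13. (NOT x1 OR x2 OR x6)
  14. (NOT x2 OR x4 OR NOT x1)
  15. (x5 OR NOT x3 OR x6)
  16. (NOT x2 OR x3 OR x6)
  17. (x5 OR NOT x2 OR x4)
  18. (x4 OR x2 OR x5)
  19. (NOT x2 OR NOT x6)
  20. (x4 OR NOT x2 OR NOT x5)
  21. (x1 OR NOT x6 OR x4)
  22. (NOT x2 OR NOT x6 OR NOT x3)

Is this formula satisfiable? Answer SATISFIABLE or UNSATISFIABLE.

SATISFIABLE

Set x1 = True and propagate.
Try x2 = False.
  then x6 is forced to True.
Branch on x4: take x4 = True.
x3, x5 are now unconstrained; take x3 = True, x5 = False.
So x1=T, x2=F, x3=T, x4=T, x5=F, x6=T is a satisfying assignment.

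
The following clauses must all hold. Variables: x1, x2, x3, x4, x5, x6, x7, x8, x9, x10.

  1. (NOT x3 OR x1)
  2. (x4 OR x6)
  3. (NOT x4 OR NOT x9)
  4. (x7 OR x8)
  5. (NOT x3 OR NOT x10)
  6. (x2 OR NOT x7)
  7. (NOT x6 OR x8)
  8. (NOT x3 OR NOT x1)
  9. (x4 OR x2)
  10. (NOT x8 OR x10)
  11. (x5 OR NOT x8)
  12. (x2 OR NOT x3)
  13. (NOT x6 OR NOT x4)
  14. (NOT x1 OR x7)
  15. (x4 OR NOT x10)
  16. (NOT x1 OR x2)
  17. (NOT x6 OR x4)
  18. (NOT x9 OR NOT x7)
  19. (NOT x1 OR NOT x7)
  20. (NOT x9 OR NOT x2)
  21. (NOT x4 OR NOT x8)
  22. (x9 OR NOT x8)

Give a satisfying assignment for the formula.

Pure literal: x3 appears only negated; assign x3 = False.
Branch on x1: take x1 = False.
Set x2 = True and propagate.
  then x9 is forced to False.
  then x8 is forced to False.
  then x7 is forced to True.
  then x6 is forced to False.
  then x4 is forced to True.
x5, x10 are now unconstrained; take x5 = False, x10 = False.

x1 = False, x2 = True, x3 = False, x4 = True, x5 = False, x6 = False, x7 = True, x8 = False, x9 = False, x10 = False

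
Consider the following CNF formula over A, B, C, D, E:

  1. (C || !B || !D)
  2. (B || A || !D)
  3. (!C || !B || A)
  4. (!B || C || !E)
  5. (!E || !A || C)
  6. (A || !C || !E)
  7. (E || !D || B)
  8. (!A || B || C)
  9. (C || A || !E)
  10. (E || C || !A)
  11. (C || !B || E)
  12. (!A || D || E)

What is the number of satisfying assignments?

Case analysis on C and A:
  C=T, A=T: 5 of the 8 assignments to (B,D,E) work.
  C=T, A=F: remaining (B,D,E) ∈ {(F,F,F)} — 1.
  C=F, A=T: a clause becomes empty — 0.
  C=F, A=F: remaining (B,D,E) ∈ {(F,F,F)} — 1.
Total: 5 + 1 + 0 + 1 = 7.

7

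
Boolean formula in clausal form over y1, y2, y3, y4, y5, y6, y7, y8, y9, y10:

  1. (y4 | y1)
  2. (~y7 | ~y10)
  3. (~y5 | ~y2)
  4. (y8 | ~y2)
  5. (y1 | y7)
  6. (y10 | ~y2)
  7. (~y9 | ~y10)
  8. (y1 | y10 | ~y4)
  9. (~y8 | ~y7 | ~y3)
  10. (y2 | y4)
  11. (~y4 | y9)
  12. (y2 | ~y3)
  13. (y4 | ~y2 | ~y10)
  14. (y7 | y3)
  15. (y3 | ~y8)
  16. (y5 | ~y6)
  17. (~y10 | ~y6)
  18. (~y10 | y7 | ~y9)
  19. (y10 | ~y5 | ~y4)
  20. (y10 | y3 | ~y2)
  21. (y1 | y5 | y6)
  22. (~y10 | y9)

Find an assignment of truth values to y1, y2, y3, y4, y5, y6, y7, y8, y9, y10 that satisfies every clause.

y1=T  y2=F  y3=F  y4=T  y5=F  y6=F  y7=T  y8=F  y9=T  y10=F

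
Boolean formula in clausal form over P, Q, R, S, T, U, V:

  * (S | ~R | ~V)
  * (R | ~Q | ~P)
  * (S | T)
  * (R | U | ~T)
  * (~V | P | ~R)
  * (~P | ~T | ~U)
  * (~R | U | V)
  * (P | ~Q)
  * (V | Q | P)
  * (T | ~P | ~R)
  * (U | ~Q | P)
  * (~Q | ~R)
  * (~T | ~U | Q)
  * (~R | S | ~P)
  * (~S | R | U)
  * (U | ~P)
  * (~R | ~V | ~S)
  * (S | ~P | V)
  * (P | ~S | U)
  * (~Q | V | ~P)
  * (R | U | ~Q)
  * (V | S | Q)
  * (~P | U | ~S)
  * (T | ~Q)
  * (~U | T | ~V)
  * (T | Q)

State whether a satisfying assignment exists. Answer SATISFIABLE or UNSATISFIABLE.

UNSATISFIABLE

P = True:
  propagation gives U=True, T=False, S=True, R=False; an empty clause results — contradiction.
P = False:
  propagation gives Q=False, V=True, R=False, T=True; an empty clause results — contradiction.
Every branch closes, so no satisfying assignment exists.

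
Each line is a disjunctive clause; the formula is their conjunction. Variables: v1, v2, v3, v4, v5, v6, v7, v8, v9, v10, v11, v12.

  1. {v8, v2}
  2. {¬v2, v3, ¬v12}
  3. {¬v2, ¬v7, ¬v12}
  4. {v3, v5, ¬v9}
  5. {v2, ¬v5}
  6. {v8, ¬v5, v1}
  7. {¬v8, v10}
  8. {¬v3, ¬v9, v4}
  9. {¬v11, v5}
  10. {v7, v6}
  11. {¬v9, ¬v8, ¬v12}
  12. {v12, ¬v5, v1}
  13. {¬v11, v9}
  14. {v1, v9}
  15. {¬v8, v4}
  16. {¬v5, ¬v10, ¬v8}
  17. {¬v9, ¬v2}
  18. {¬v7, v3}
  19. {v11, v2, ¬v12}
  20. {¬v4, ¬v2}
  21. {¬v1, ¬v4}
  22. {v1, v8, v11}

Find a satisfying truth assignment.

v6 occurs only positively in the remaining clauses — set v6 = True.
Branch on v1: take v1 = True.
  then v4 is forced to False.
  then v8 is forced to False.
  then v2 is forced to True.
  then v9 is forced to False.
  then v11 is forced to False.
The remaining clauses are satisfied by v3 = True, v5 = True, v7 = False, v10 = False, v12 = True.

v1=True, v2=True, v3=True, v4=False, v5=True, v6=True, v7=False, v8=False, v9=False, v10=False, v11=False, v12=True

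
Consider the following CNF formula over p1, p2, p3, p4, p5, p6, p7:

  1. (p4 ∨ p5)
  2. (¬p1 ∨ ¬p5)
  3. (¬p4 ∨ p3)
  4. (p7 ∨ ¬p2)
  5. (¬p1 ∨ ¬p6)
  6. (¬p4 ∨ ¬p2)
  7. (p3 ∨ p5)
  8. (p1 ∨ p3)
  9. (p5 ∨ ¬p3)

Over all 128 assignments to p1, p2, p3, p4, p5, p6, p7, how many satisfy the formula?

Split on p3, then p5.
  p3=T, p5=T: p6 free; 5 ways for (p1,p2,p4,p7) × 2^1 = 10.
  p3=T, p5=F: a clause becomes empty — 0.
  p3=F, p5=T: a clause becomes empty — 0.
  p3=F, p5=F: a clause becomes empty — 0.
Total: 10 + 0 + 0 + 0 = 10.

10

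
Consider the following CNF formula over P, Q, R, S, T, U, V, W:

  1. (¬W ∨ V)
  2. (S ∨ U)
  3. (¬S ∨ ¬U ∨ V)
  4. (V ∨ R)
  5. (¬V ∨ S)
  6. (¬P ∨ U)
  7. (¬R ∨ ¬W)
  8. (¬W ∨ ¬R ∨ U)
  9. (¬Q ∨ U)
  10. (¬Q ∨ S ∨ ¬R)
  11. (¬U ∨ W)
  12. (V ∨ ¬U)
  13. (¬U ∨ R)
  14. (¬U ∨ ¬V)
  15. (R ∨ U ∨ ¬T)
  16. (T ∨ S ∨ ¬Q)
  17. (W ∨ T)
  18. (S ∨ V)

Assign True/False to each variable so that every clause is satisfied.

P occurs only negated in the remaining clauses — set P = False.
Pure literal: Q appears only negated; assign Q = False.
Try R = True.
  then W is forced to False.
  then U is forced to False.
  then S is forced to True.
  then T is forced to True.
V is now unconstrained; take V = False.

P=False, Q=False, R=True, S=True, T=True, U=False, V=False, W=False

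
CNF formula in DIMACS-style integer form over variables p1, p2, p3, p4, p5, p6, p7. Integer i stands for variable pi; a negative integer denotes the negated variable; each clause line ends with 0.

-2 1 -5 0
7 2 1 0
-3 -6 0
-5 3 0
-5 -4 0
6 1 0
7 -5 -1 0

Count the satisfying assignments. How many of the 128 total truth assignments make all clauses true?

32

Case analysis on p1 and p5:
  p1=T, p5=T: remaining (p2,p3,p4,p6,p7) ∈ {(F,T,F,F,T); (T,T,F,F,T)} — 2.
  p1=T, p5=F: p2, p4, p7 free; 3 ways for (p3,p6) × 2^3 = 24.
  p1=F, p5=T: a clause becomes empty — 0.
  p1=F, p5=F: p4 free; 3 ways for (p2,p3,p6,p7) × 2^1 = 6.
Total: 2 + 24 + 0 + 6 = 32.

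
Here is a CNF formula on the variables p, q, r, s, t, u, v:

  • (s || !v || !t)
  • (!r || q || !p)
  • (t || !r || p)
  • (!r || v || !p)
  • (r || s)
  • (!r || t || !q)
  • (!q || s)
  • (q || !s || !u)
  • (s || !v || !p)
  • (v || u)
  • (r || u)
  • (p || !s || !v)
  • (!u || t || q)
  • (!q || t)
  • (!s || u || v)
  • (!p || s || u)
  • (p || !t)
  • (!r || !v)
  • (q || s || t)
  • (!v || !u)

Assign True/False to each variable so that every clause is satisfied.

p=True, q=True, r=False, s=True, t=True, u=True, v=False

Set p = True and propagate.
The remaining clauses are satisfied by q = True, r = False, s = True, t = True, u = True, v = False.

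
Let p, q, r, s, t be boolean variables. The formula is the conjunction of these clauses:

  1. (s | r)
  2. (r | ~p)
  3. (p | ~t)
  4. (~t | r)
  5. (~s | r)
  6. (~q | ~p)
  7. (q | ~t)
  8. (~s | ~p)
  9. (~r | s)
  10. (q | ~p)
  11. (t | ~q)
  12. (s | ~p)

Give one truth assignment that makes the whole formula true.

p=0  q=0  r=1  s=1  t=0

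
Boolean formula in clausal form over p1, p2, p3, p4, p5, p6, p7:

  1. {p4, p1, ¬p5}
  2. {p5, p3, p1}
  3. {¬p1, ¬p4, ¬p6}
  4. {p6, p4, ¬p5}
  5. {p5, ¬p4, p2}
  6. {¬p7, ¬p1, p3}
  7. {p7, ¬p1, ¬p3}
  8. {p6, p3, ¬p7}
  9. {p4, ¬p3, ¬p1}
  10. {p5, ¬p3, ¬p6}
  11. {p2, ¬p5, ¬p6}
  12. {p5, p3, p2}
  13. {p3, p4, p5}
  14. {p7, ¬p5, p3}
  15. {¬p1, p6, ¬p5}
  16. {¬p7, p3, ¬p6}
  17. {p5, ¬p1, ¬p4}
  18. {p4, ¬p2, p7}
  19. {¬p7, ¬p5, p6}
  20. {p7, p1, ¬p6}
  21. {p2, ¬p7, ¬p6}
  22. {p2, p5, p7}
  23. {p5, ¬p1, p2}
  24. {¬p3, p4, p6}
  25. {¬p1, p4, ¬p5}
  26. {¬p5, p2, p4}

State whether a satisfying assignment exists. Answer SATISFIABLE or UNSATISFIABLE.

Set p1 = False and propagate.
The remaining clauses are satisfied by p2 = False, p3 = True, p4 = True, p5 = True, p6 = False, p7 = False.
Every clause has at least one true literal under this assignment.
So p1=F, p2=F, p3=T, p4=T, p5=T, p6=F, p7=F is a satisfying assignment.

SATISFIABLE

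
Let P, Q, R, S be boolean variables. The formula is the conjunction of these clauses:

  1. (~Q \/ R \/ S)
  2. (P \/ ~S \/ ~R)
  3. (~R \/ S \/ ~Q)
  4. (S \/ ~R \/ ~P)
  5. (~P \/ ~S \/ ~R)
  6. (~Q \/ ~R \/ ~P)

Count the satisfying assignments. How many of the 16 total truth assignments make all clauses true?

Split on R, then S.
  R=T, S=T: a clause becomes empty — 0.
  R=T, S=F: remaining (P,Q) ∈ {(F,F)} — 1.
  R=F, S=T: remaining (P,Q) ∈ {(F,F); (F,T); (T,F); (T,T)} — 4.
  R=F, S=F: remaining (P,Q) ∈ {(F,F); (T,F)} — 2.
Total: 0 + 1 + 4 + 2 = 7.

7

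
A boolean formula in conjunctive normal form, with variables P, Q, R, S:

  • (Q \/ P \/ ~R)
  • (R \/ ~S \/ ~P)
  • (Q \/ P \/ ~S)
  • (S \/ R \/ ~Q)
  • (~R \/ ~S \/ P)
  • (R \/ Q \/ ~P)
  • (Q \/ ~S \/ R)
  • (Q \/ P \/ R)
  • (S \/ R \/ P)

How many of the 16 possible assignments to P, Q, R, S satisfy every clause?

6

Satisfying assignments:
  P=F Q=T R=F S=T
  P=F Q=T R=T S=F
  P=T Q=F R=T S=F
  P=T Q=F R=T S=T
  P=T Q=T R=T S=F
  P=T Q=T R=T S=T
That's 6 in total.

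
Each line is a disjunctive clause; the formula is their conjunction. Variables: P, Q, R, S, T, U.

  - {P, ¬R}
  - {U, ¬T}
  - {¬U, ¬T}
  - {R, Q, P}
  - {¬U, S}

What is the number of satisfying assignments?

15

Case analysis on U and P:
  U=T, P=T: remaining (Q,R,S,T) ∈ {(F,F,T,F); (F,T,T,F); (T,F,T,F); (T,T,T,F)} — 4.
  U=T, P=F: remaining (Q,R,S,T) ∈ {(T,F,T,F)} — 1.
  U=F, P=T: forces T=F; Q, R, S free → 2^3 = 8.
  U=F, P=F: remaining (Q,R,S,T) ∈ {(T,F,F,F); (T,F,T,F)} — 2.
Total: 4 + 1 + 8 + 2 = 15.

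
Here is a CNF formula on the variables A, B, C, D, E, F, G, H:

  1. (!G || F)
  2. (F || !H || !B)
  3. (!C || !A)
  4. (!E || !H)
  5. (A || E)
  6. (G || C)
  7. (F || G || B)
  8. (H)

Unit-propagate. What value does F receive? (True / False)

Unit clause (H) sets H = True.
From (!E || !H) and H = True: E = False.
(E || A): since E = False, the clause reduces to (A). A = True.
From (!C || !A) and A = True: C = False.
(G || C): since C = False, the clause reduces to (G). G = True.
(!G || F) with G = True leaves only F, so F = True.

True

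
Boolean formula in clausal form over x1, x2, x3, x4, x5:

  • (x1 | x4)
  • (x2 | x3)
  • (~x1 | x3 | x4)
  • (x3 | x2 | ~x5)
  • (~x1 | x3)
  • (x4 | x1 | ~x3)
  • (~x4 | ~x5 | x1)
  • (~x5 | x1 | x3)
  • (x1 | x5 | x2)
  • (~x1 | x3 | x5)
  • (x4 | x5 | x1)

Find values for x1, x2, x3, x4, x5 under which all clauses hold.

Branch on x1: take x1 = True.
  then x3 is forced to True.
x2, x4, x5 are now unconstrained; take x2 = False, x4 = False, x5 = True.

x1=True, x2=False, x3=True, x4=False, x5=True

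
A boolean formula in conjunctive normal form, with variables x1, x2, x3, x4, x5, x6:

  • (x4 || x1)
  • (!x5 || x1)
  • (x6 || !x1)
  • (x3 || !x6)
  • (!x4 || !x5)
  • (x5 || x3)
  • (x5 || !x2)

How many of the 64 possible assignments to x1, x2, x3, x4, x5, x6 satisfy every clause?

Satisfying assignments:
  x1=F x2=F x3=T x4=T x5=F x6=F
  x1=F x2=F x3=T x4=T x5=F x6=T
  x1=T x2=F x3=T x4=F x5=F x6=T
  x1=T x2=F x3=T x4=F x5=T x6=T
  x1=T x2=F x3=T x4=T x5=F x6=T
  x1=T x2=T x3=T x4=F x5=T x6=T
Count: 6.

6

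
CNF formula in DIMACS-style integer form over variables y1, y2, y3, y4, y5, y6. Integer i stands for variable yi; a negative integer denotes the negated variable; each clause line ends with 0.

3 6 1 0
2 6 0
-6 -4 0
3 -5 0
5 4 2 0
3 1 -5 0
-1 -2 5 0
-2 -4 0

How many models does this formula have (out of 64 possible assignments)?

9

Split on y2, then y5.
  y2=T, y5=T: remaining (y1,y3,y4,y6) ∈ {(F,T,F,F); (F,T,F,T); (T,T,F,F); (T,T,F,T)} — 4.
  y2=T, y5=F: remaining (y1,y3,y4,y6) ∈ {(F,F,F,T); (F,T,F,F); (F,T,F,T)} — 3.
  y2=F, y5=T: remaining (y1,y3,y4,y6) ∈ {(F,T,F,T); (T,T,F,T)} — 2.
  y2=F, y5=F: a clause becomes empty — 0.
Total: 4 + 3 + 2 + 0 = 9.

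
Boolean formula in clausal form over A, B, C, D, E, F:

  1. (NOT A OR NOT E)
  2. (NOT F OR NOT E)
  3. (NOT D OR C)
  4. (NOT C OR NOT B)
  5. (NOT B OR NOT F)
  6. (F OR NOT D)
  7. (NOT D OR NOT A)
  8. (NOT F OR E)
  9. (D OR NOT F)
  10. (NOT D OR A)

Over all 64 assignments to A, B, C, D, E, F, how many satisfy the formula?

9

Split on D, then F.
  D=T, F=T: a clause becomes empty — 0.
  D=T, F=F: a clause becomes empty — 0.
  D=F, F=T: a clause becomes empty — 0.
  D=F, F=F: 9 of the 16 assignments to (A,B,C,E) work.
Total: 0 + 0 + 0 + 9 = 9.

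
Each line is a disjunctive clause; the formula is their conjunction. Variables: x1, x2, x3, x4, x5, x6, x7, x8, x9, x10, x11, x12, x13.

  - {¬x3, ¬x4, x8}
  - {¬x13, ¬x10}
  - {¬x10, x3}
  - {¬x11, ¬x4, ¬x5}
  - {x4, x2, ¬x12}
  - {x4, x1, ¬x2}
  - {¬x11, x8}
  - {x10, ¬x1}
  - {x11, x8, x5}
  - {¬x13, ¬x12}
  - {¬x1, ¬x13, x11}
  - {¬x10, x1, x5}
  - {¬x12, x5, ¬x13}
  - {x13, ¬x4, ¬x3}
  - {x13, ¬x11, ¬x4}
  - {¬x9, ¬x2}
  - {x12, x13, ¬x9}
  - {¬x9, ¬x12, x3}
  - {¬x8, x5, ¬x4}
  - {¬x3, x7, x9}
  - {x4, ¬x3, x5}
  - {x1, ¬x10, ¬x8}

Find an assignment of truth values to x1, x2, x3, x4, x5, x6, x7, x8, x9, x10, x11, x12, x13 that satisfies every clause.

x1 = False, x2 = False, x3 = True, x4 = False, x5 = True, x6 = False, x7 = False, x8 = True, x9 = True, x10 = False, x11 = True, x12 = False, x13 = True

Branch on x1: take x1 = False.
Set x2 = False and propagate.
Branch on x3: take x3 = True.
For the remaining variables, x4 = False, x5 = True, x6 = False, x7 = False, x8 = True, x9 = True, x10 = False, x11 = True, x12 = False, x13 = True works.
Check each clause:
  1. {¬x4, x8, ¬x3} — x8 is true.
  2. {¬x10, ¬x13} — ¬x10 is true.
  3. {x3, ¬x10} — x3 is true.
  4. {¬x5, ¬x4, ¬x11} — ¬x4 is true.
  5. {x2, ¬x12, x4} — ¬x12 is true.
  6. {¬x2, x4, x1} — ¬x2 is true.
  7. {x8, ¬x11} — x8 is true.
  8. {¬x1, x10} — ¬x1 is true.
  9. {x8, x5, x11} — x8 is true.
  10. {¬x12, ¬x13} — ¬x12 is true.
  11. {¬x13, x11, ¬x1} — x11 is true.
  12. {x1, ¬x10, x5} — x5 is true.
  13. {¬x12, ¬x13, x5} — ¬x12 is true.
  14. {x13, ¬x4, ¬x3} — ¬x4 is true.
  15. {x13, ¬x4, ¬x11} — ¬x4 is true.
  16. {¬x9, ¬x2} — ¬x2 is true.
  17. {¬x9, x13, x12} — x13 is true.
  18. {¬x12, ¬x9, x3} — x3 is true.
  19. {x5, ¬x8, ¬x4} — ¬x4 is true.
  20. {¬x3, x9, x7} — x9 is true.
  21. {x4, x5, ¬x3} — x5 is true.
  22. {¬x8, ¬x10, x1} — ¬x10 is true.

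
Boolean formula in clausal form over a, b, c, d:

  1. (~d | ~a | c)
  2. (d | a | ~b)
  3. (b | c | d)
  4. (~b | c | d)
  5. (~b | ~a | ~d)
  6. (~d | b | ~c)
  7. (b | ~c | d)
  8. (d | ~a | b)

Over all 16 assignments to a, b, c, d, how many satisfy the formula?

The models are:
  a=F b=F c=F d=T
  a=F b=T c=F d=T
  a=F b=T c=T d=T
  a=T b=T c=T d=F
Count: 4.

4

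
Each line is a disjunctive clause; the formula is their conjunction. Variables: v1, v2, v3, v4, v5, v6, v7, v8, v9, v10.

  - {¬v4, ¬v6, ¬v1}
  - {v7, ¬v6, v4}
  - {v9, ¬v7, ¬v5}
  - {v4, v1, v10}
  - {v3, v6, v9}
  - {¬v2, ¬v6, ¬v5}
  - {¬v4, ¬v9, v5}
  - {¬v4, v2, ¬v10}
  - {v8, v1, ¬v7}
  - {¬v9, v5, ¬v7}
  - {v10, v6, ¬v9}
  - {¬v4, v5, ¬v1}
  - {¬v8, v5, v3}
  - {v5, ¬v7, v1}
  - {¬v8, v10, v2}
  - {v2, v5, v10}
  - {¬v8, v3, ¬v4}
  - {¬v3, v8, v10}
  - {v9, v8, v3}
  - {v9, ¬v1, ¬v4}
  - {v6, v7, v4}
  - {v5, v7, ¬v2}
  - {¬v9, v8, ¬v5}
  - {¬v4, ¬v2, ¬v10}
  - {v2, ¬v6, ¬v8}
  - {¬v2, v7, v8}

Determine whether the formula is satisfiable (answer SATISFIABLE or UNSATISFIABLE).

SATISFIABLE

Try v1 = True.
For the remaining variables, v2 = True, v3 = False, v4 = False, v5 = True, v6 = False, v7 = True, v8 = True, v9 = True, v10 = True works.
Every clause has at least one true literal under this assignment.
So v1=1  v2=1  v3=0  v4=0  v5=1  v6=0  v7=1  v8=1  v9=1  v10=1 is a satisfying assignment.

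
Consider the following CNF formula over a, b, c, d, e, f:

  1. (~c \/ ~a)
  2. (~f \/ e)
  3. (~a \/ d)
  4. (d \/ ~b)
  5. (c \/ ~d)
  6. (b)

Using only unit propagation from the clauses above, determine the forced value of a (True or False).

False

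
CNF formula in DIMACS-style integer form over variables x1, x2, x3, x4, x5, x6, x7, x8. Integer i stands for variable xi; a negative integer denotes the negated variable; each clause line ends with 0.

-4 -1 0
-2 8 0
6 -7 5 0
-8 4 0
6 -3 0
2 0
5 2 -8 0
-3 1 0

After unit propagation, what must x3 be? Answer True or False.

False

Unit clause (x2) sets x2 = True.
In (x8 OR NOT x2), NOT x2 is now false; x8 must hold, so x8 = True.
(x4 OR NOT x8): since x8 = True, the clause reduces to (x4). x4 = True.
(NOT x1 OR NOT x4) with x4 = True leaves only NOT x1, so x1 = False.
(NOT x3 OR x1) with x1 = False leaves only NOT x3, so x3 = False.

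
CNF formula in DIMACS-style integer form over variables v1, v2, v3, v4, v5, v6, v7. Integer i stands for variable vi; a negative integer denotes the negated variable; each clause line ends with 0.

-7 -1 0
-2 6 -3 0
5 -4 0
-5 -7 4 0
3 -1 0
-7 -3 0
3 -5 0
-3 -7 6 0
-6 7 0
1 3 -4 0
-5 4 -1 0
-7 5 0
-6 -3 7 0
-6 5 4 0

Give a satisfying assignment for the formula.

Pure literal: v2 appears only negated; assign v2 = False.
Try v1 = False.
For the remaining variables, v3 = True, v4 = True, v5 = True, v6 = False, v7 = False works.

v1 = F, v2 = F, v3 = T, v4 = T, v5 = T, v6 = F, v7 = F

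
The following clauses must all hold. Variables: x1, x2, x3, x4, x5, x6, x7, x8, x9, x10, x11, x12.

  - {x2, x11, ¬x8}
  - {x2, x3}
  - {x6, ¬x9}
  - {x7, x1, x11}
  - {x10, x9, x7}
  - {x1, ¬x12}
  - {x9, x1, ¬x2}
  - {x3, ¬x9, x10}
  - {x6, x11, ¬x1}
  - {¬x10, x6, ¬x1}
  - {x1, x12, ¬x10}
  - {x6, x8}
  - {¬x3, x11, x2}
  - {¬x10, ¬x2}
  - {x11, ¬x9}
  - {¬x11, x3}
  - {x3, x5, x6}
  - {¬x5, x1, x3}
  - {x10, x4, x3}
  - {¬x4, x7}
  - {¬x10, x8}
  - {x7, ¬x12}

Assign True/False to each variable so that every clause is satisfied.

x1=True, x2=True, x3=False, x4=True, x5=False, x6=True, x7=True, x8=True, x9=False, x10=False, x11=False, x12=True

Check each clause:
  1. {x2, ¬x8, x11} — x2 is true.
  2. {x2, x3} — x2 is true.
  3. {x6, ¬x9} — x6 is true.
  4. {x11, x7, x1} — x1 is true.
  5. {x10, x7, x9} — x7 is true.
  6. {x1, ¬x12} — x1 is true.
  7. {x9, x1, ¬x2} — x1 is true.
  8. {¬x9, x3, x10} — ¬x9 is true.
  9. {x11, ¬x1, x6} — x6 is true.
  10. {¬x1, ¬x10, x6} — x6 is true.
  11. {x1, ¬x10, x12} — x1 is true.
  12. {x8, x6} — x8 is true.
  13. {x2, ¬x3, x11} — x2 is true.
  14. {¬x10, ¬x2} — ¬x10 is true.
  15. {¬x9, x11} — ¬x9 is true.
  16. {¬x11, x3} — ¬x11 is true.
  17. {x5, x6, x3} — x6 is true.
  18. {x1, ¬x5, x3} — x1 is true.
  19. {x4, x10, x3} — x4 is true.
  20. {x7, ¬x4} — x7 is true.
  21. {x8, ¬x10} — x8 is true.
  22. {¬x12, x7} — x7 is true.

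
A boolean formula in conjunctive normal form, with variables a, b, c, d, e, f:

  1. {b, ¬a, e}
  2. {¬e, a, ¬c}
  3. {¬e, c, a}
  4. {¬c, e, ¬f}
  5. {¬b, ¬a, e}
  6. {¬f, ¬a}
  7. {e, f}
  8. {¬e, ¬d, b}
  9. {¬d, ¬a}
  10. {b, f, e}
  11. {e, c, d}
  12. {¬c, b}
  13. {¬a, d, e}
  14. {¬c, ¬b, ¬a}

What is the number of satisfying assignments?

Satisfying assignments:
  a=F b=F c=F d=T e=F f=T
  a=F b=T c=F d=T e=F f=T
  a=T b=F c=F d=F e=T f=F
  a=T b=T c=F d=F e=T f=F
That's 4 in total.

4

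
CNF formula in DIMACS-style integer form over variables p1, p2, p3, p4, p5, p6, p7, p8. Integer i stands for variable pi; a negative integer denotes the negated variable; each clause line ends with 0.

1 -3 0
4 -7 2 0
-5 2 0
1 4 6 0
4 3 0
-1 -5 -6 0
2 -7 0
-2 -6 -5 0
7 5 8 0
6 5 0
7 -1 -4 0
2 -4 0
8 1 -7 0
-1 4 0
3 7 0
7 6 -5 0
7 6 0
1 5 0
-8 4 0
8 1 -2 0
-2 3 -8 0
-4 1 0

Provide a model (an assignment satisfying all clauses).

p1=T, p2=T, p3=T, p4=T, p5=F, p6=T, p7=T, p8=T

Check each clause:
  1. {¬p3, p1} — p1 is true.
  2. {¬p7, p2, p4} — p2 is true.
  3. {¬p5, p2} — p2 is true.
  4. {p1, p6, p4} — p1 is true.
  5. {p3, p4} — p3 is true.
  6. {¬p1, ¬p6, ¬p5} — ¬p5 is true.
  7. {¬p7, p2} — p2 is true.
  8. {¬p6, ¬p2, ¬p5} — ¬p5 is true.
  9. {p7, p5, p8} — p8 is true.
  10. {p5, p6} — p6 is true.
  11. {¬p4, p7, ¬p1} — p7 is true.
  12. {p2, ¬p4} — p2 is true.
  13. {p1, p8, ¬p7} — p8 is true.
  14. {p4, ¬p1} — p4 is true.
  15. {p3, p7} — p3 is true.
  16. {¬p5, p7, p6} — ¬p5 is true.
  17. {p6, p7} — p6 is true.
  18. {p1, p5} — p1 is true.
  19. {¬p8, p4} — p4 is true.
  20. {p8, ¬p2, p1} — p8 is true.
  21. {¬p2, p3, ¬p8} — p3 is true.
  22. {¬p4, p1} — p1 is true.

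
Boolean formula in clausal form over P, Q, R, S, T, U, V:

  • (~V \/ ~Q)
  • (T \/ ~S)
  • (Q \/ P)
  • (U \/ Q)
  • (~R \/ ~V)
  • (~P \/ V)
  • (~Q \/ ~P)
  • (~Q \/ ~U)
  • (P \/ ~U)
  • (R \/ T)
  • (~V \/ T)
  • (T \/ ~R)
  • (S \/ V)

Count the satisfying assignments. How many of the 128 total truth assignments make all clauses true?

4

Satisfying assignments:
  P=F Q=T R=F S=T T=T U=F V=F
  P=F Q=T R=T S=T T=T U=F V=F
  P=T Q=F R=F S=F T=T U=T V=T
  P=T Q=F R=F S=T T=T U=T V=T
Count: 4.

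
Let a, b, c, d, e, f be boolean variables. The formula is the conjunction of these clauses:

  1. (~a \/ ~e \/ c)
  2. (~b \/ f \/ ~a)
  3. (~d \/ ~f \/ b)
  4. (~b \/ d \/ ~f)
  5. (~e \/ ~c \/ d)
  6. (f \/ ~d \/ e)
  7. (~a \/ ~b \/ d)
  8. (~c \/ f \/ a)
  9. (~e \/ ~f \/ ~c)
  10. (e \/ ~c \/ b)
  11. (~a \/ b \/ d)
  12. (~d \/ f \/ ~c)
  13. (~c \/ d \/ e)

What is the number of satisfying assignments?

13

Case analysis on d and c:
  d=T, c=T: remaining (a,b,e,f) ∈ {(F,T,F,T); (T,T,F,T)} — 2.
  d=T, c=F: 5 of the 16 assignments to (a,b,e,f) work.
  d=F, c=T: a clause becomes empty — 0.
  d=F, c=F: e free; 3 ways for (a,b,f) × 2^1 = 6.
Total: 2 + 5 + 0 + 6 = 13.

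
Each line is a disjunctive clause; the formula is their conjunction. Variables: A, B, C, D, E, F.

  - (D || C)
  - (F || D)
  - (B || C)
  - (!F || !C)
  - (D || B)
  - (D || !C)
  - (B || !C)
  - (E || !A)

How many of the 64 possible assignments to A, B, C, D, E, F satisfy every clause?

Split on C, then D.
  C=1, D=1: remaining (A,B,E,F) ∈ {(0,1,0,0); (0,1,1,0); (1,1,1,0)} — 3.
  C=1, D=0: a clause becomes empty — 0.
  C=0, D=1: F free; 3 ways for (A,B,E) × 2^1 = 6.
  C=0, D=0: a clause becomes empty — 0.
Total: 3 + 0 + 6 + 0 = 9.

9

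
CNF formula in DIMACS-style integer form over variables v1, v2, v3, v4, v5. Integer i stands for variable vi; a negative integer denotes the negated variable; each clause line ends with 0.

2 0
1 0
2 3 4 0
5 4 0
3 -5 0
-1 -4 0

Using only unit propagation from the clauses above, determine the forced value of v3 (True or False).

(v2) is a unit clause: v2 = True.
(v1) stands alone — v1 = True.
In (~v4 | ~v1), ~v1 is now false; ~v4 must hold, so v4 = False.
From (v5 | v4) and v4 = False: v5 = True.
(~v5 | v3) with v5 = True leaves only v3, so v3 = True.

True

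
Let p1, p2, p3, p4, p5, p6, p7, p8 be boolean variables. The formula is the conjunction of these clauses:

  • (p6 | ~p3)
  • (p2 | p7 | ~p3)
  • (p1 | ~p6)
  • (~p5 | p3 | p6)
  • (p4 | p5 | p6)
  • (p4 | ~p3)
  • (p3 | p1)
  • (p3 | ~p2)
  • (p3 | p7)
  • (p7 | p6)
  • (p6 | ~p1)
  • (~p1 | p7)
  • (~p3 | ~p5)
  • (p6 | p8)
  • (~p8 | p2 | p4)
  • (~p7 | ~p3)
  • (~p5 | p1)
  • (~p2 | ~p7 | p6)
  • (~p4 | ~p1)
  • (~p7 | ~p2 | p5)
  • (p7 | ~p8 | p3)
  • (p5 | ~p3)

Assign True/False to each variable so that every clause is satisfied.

p1=T, p2=F, p3=F, p4=F, p5=T, p6=T, p7=T, p8=F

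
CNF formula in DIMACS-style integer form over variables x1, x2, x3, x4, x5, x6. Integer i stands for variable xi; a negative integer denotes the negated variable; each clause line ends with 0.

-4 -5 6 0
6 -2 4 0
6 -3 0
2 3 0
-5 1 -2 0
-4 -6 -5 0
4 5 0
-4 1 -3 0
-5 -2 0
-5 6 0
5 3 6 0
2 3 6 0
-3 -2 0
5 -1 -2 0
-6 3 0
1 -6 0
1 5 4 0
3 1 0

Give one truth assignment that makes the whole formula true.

x1=1, x2=0, x3=1, x4=1, x5=0, x6=1

Check each clause:
  1. (~x5 \/ ~x4 \/ x6) — ~x5 is true.
  2. (x6 \/ ~x2 \/ x4) — x4 is true.
  3. (x6 \/ ~x3) — x6 is true.
  4. (x3 \/ x2) — x3 is true.
  5. (~x5 \/ ~x2 \/ x1) — x1 is true.
  6. (~x4 \/ ~x5 \/ ~x6) — ~x5 is true.
  7. (x4 \/ x5) — x4 is true.
  8. (x1 \/ ~x4 \/ ~x3) — x1 is true.
  9. (~x5 \/ ~x2) — ~x5 is true.
  10. (x6 \/ ~x5) — ~x5 is true.
  11. (x3 \/ x5 \/ x6) — x3 is true.
  12. (x2 \/ x3 \/ x6) — x3 is true.
  13. (~x3 \/ ~x2) — ~x2 is true.
  14. (x5 \/ ~x2 \/ ~x1) — ~x2 is true.
  15. (~x6 \/ x3) — x3 is true.
  16. (x1 \/ ~x6) — x1 is true.
  17. (x5 \/ x4 \/ x1) — x1 is true.
  18. (x1 \/ x3) — x1 is true.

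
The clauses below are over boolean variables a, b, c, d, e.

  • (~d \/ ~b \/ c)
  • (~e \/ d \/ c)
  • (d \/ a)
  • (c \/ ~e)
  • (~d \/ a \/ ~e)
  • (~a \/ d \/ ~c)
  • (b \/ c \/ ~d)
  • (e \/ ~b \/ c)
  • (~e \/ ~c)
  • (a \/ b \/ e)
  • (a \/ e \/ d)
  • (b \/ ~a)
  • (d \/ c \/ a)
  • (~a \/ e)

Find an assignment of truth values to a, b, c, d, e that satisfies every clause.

a=F, b=T, c=T, d=T, e=F

Check each clause:
  1. (c \/ ~d \/ ~b) — c is true.
  2. (c \/ ~e \/ d) — c is true.
  3. (a \/ d) — d is true.
  4. (~e \/ c) — c is true.
  5. (~d \/ a \/ ~e) — ~e is true.
  6. (d \/ ~c \/ ~a) — d is true.
  7. (b \/ c \/ ~d) — b is true.
  8. (e \/ ~b \/ c) — c is true.
  9. (~c \/ ~e) — ~e is true.
  10. (e \/ a \/ b) — b is true.
  11. (d \/ e \/ a) — d is true.
  12. (b \/ ~a) — b is true.
  13. (c \/ d \/ a) — c is true.
  14. (~a \/ e) — ~a is true.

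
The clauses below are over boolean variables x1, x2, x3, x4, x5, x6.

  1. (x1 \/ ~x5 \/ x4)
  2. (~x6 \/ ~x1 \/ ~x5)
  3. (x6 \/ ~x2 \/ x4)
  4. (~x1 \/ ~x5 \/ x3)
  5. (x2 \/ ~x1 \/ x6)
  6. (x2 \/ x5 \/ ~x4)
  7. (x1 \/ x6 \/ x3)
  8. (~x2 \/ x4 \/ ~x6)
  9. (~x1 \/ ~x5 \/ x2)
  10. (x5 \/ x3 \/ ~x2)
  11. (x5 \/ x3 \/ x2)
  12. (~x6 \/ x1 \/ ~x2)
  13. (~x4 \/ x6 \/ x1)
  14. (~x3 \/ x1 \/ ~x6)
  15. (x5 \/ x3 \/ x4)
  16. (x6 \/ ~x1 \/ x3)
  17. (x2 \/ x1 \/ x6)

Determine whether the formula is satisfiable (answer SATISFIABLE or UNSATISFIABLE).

Branch on x1: take x1 = True.
Try x2 = True.
The remaining clauses are satisfied by x3 = True, x4 = True, x5 = True, x6 = False.
So x1 = True  x2 = True  x3 = True  x4 = True  x5 = True  x6 = False is a satisfying assignment.

SATISFIABLE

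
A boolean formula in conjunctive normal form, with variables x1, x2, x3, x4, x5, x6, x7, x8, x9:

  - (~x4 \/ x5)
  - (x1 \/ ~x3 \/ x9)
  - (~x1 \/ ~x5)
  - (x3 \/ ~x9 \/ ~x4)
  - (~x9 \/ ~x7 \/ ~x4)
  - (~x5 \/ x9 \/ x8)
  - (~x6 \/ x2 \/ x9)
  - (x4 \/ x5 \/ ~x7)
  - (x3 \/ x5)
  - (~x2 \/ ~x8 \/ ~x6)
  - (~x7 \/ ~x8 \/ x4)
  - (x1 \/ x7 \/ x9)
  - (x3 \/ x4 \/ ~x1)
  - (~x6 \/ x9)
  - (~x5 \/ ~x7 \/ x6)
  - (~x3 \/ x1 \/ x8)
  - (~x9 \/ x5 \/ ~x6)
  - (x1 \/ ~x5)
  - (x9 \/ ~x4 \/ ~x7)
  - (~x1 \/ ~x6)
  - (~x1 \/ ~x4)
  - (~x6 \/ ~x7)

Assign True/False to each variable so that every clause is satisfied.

x1=T, x2=T, x3=T, x4=F, x5=F, x6=F, x7=F, x8=T, x9=T

Try x1 = True.
  then x5 is forced to False.
  then x4 is forced to False.
  then x7 is forced to False.
  then x3 is forced to True.
  then x6 is forced to False.
x2, x8, x9 are now unconstrained; take x2 = True, x8 = True, x9 = True.
Every clause has at least one true literal under this assignment.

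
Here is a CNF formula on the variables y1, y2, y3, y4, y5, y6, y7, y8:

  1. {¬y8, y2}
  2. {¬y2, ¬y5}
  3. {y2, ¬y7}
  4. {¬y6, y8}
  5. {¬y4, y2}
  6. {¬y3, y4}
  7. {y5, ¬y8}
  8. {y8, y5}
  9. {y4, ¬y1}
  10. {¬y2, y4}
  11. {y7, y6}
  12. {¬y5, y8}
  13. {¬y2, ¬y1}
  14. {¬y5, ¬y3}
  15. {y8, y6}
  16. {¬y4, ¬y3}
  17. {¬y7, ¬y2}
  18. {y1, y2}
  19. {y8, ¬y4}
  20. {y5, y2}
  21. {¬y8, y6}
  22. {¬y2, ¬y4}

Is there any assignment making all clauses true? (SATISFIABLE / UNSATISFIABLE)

y2 = True:
  propagation gives y5=False, y8=False; an empty clause results — contradiction.
y2 = False:
  propagation gives y8=False, y7=False, y6=False; an empty clause results — contradiction.
Every branch closes, so no satisfying assignment exists.

UNSATISFIABLE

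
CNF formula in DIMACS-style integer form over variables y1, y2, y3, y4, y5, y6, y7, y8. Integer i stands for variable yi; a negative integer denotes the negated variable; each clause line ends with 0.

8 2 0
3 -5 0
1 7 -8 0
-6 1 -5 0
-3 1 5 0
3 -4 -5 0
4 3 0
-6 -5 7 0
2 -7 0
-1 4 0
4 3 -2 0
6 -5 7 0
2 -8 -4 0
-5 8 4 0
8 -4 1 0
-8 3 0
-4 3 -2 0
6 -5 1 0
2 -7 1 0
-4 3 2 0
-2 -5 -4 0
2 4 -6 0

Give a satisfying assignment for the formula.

Set y1 = True and propagate.
  then y4 is forced to True.
Branch on y2: take y2 = True.
  then y3 is forced to True.
  then y5 is forced to False.
y6, y7, y8 are now unconstrained; take y6 = False, y7 = True, y8 = True.
Check each clause:
  1. (y8 || y2) — y8 is true.
  2. (y3 || !y5) — y3 is true.
  3. (!y8 || y7 || y1) — y1 is true.
  4. (!y5 || !y6 || y1) — y1 is true.
  5. (y5 || y1 || !y3) — y1 is true.
  6. (!y4 || !y5 || y3) — y3 is true.
  7. (y3 || y4) — y3 is true.
  8. (y7 || !y5 || !y6) — !y6 is true.
  9. (!y7 || y2) — y2 is true.
  10. (y4 || !y1) — y4 is true.
  11. (y3 || y4 || !y2) — y3 is true.
  12. (y7 || !y5 || y6) — !y5 is true.
  13. (!y8 || y2 || !y4) — y2 is true.
  14. (!y5 || y4 || y8) — y8 is true.
  15. (y8 || y1 || !y4) — y8 is true.
  16. (!y8 || y3) — y3 is true.
  17. (y3 || !y2 || !y4) — y3 is true.
  18. (y1 || y6 || !y5) — y1 is true.
  19. (!y7 || y1 || y2) — y1 is true.
  20. (y3 || y2 || !y4) — y2 is true.
  21. (!y4 || !y2 || !y5) — !y5 is true.
  22. (y2 || !y6 || y4) — y2 is true.

y1 = True, y2 = True, y3 = True, y4 = True, y5 = False, y6 = False, y7 = True, y8 = True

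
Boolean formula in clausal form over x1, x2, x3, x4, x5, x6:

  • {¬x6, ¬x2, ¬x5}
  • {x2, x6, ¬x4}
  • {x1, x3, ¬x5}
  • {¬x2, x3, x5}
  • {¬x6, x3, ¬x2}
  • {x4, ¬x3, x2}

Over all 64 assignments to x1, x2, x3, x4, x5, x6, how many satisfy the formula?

27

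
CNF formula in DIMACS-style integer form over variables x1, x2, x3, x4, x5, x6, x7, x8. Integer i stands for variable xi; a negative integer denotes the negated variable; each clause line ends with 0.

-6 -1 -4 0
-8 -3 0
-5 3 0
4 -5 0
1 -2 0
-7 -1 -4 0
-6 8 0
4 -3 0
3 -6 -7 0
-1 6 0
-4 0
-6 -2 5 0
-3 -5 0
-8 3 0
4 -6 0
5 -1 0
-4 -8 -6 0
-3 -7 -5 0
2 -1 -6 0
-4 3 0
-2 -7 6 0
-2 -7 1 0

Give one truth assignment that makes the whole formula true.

(NOT x4) is a unit clause, so x4 = False.
(NOT x5) is a unit clause, so x5 = False.
(NOT x3) is a unit clause, so x3 = False.
(NOT x8) is a unit clause, so x8 = False.
(NOT x6) is a unit clause, so x6 = False.
(NOT x1) is a unit clause, so x1 = False.
The clause (NOT x2) is unit: x2 must be False.
x7 is now unconstrained; take x7 = True.
Every clause has at least one true literal under this assignment.

x1 = 0  x2 = 0  x3 = 0  x4 = 0  x5 = 0  x6 = 0  x7 = 1  x8 = 0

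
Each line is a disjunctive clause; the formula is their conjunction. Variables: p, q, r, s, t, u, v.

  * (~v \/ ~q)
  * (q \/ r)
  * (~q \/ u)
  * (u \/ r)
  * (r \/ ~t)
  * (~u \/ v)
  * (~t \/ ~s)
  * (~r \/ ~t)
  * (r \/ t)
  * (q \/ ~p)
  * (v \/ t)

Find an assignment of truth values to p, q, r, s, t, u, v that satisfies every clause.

p=False, q=False, r=True, s=True, t=False, u=False, v=True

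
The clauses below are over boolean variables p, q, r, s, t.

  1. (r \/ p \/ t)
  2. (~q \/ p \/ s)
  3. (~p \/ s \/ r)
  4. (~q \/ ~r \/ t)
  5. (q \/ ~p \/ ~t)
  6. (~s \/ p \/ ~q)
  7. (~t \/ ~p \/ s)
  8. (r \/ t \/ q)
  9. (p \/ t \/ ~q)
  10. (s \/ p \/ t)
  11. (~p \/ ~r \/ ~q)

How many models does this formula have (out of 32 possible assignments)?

Case analysis on p and q:
  p=1, q=1: remaining (r,s,t) ∈ {(0,1,0); (0,1,1)} — 2.
  p=1, q=0: remaining (r,s,t) ∈ {(1,0,0); (1,1,0)} — 2.
  p=0, q=1: a clause becomes empty — 0.
  p=0, q=0: 5 of the 8 assignments to (r,s,t) work.
Total: 2 + 2 + 0 + 5 = 9.

9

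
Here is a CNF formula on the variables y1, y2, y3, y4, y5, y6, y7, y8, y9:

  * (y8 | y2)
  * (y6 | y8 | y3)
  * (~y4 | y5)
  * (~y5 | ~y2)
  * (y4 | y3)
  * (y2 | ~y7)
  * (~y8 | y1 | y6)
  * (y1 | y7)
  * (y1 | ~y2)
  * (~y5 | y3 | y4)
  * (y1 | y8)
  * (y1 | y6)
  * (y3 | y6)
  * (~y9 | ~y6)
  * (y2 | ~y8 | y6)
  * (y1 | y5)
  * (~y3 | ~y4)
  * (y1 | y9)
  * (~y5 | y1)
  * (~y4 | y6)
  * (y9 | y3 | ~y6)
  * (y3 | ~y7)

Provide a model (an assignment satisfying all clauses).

y1 = T, y2 = F, y3 = T, y4 = F, y5 = F, y6 = T, y7 = F, y8 = T, y9 = F

Pure literal: y1 appears only positively; assign y1 = True.
Try y2 = False.
  then y8 is forced to True.
  then y7 is forced to False.
  then y6 is forced to True.
  then y9 is forced to False.
  then y3 is forced to True.
  then y4 is forced to False.
y5 is now unconstrained; take y5 = False.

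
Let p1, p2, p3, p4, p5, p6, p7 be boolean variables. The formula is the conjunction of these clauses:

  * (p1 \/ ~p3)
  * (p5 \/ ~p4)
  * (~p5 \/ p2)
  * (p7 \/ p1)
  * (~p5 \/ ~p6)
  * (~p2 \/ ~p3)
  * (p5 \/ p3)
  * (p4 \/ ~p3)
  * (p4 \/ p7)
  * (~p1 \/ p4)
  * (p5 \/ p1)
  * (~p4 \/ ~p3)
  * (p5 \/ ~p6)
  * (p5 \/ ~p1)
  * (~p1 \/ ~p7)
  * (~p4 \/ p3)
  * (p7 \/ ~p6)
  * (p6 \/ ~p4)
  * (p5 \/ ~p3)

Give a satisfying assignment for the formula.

p1 = F, p2 = T, p3 = F, p4 = F, p5 = T, p6 = F, p7 = T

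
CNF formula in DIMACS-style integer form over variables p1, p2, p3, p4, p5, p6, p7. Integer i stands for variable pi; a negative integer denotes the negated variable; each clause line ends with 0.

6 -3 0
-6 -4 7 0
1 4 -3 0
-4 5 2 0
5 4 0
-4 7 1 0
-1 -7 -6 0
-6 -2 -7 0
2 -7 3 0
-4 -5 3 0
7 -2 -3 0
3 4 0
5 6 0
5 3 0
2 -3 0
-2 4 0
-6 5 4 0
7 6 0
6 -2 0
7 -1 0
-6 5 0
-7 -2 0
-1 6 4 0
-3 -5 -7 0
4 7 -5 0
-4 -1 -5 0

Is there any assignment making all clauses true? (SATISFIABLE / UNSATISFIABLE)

UNSATISFIABLE

p4 = True:
  p7 = True:
    propagation gives p2=False, p5=True, p3=True; an empty clause results — contradiction.
  p7 = False:
    propagation gives p6=False; an empty clause results — contradiction.
p4 = False:
  propagation gives p5=True, p3=True, p6=True, p1=True; an empty clause results — contradiction.
Every branch closes, so no satisfying assignment exists.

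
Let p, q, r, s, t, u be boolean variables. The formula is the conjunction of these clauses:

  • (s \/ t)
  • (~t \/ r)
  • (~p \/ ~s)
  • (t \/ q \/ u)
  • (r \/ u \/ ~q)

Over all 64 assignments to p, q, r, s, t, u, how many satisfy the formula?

17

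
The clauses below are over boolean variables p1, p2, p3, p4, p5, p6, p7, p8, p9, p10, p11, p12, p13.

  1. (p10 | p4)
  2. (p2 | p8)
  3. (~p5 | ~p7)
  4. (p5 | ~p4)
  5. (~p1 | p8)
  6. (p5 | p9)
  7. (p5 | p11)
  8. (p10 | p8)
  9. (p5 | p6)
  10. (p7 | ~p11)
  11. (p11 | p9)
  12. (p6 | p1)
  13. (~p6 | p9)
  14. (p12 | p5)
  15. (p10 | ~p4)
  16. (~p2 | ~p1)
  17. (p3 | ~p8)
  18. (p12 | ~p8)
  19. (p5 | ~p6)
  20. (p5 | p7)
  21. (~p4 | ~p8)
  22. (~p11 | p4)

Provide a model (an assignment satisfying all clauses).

Pure literal: p9 appears only positively; assign p9 = True.
Pure literal: p10 appears only positively; assign p10 = True.
Set p1 = False and propagate.
  then p6 is forced to True.
  then p5 is forced to True.
  then p7 is forced to False.
  then p11 is forced to False.
For the remaining variables, p2 = True, p3 = False, p4 = False, p8 = False, p12 = True, p13 = True works.

p1 = False, p2 = True, p3 = False, p4 = False, p5 = True, p6 = True, p7 = False, p8 = False, p9 = True, p10 = True, p11 = False, p12 = True, p13 = True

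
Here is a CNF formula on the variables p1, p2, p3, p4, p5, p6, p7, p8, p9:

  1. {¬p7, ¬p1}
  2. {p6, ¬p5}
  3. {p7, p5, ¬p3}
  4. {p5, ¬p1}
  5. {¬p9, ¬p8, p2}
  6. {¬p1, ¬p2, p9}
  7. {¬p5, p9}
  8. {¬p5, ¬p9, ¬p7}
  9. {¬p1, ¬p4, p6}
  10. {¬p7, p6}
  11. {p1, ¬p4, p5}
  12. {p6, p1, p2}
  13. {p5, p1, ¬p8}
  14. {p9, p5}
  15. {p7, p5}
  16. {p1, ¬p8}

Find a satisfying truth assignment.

p1 = 1, p2 = 1, p3 = 0, p4 = 0, p5 = 1, p6 = 1, p7 = 0, p8 = 1, p9 = 1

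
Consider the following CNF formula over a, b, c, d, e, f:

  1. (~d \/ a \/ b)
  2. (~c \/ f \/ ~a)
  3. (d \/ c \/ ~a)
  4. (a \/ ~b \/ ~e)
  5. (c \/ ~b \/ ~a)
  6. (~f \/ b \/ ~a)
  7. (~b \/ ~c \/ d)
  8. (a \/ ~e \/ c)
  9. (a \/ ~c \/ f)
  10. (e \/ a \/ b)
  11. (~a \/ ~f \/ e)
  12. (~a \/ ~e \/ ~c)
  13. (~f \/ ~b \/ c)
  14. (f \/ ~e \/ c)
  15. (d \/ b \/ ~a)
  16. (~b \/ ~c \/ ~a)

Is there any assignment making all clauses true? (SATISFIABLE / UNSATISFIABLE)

Try a = False.
Try b = True.
  then e is forced to False.
Branch on c: take c = False.
  then f is forced to False.
d is now unconstrained; take d = True.
So a=F, b=T, c=F, d=T, e=F, f=F is a satisfying assignment.

SATISFIABLE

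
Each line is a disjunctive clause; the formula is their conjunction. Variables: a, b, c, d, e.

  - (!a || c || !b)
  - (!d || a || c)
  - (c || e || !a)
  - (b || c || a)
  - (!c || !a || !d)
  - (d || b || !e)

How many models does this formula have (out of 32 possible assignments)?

Case analysis on a and c:
  a=T, c=T: remaining (b,d,e) ∈ {(F,F,F); (T,F,F); (T,F,T)} — 3.
  a=T, c=F: remaining (b,d,e) ∈ {(F,T,T)} — 1.
  a=F, c=T: 7 of the 8 assignments to (b,d,e) work.
  a=F, c=F: remaining (b,d,e) ∈ {(T,F,F); (T,F,T)} — 2.
Total: 3 + 1 + 7 + 2 = 13.

13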